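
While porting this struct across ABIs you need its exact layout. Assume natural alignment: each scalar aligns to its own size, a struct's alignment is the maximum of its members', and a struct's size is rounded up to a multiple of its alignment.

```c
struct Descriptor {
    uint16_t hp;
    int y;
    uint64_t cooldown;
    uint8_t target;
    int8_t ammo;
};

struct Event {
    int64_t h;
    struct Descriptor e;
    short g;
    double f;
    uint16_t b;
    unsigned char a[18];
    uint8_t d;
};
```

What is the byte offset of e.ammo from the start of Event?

Descriptor: 0..2  hp  (2B, 2-aligned); 2..4  -- padding (2B); 4..8  y  (4B, 4-aligned); 8..16  cooldown  (8B, 8-aligned); 16..17  target  (1B, 1-aligned); 17..18  ammo  (1B, 1-aligned); 18..24  -- tail padding (6B); sizeof = 24, alignof = 8
0..8  h  (8B, 8-aligned)
8..32  e  (24B, 8-aligned)
within Descriptor: ammo at 17
8 + 17 = 25

25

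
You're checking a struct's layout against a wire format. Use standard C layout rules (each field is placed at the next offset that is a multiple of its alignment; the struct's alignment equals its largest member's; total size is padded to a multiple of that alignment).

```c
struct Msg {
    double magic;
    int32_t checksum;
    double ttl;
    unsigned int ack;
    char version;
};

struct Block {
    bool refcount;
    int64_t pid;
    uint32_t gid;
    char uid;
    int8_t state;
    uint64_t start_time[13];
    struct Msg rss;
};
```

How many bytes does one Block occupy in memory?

Msg: 0..8  magic  (8B, 8-aligned); 8..12  checksum  (4B, 4-aligned); 12..16  -- padding (4B); 16..24  ttl  (8B, 8-aligned); 24..28  ack  (4B, 4-aligned); 28..29  version  (1B, 1-aligned); 29..32  -- tail padding (3B); sizeof = 32, alignof = 8
0..1  refcount  (1B, 1-aligned)
1..8  -- padding (7B)
8..16  pid  (8B, 8-aligned)
16..20  gid  (4B, 4-aligned)
20..21  uid  (1B, 1-aligned)
21..22  state  (1B, 1-aligned)
22..24  -- padding (2B)
24..128  start_time  (104B, 8-aligned)
128..160  rss  (32B, 8-aligned)
sizeof = 160, alignof = 8

160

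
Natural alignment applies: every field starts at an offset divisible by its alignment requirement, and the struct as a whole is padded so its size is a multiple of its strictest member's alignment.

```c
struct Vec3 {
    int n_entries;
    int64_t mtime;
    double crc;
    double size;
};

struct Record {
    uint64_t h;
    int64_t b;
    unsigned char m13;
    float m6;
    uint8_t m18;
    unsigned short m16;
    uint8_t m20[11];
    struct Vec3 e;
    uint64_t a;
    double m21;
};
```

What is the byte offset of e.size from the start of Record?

Vec3: 0..4  n_entries  (4B, 4-aligned); 4..8  -- padding (4B); 8..16  mtime  (8B, 8-aligned); 16..24  crc  (8B, 8-aligned); 24..32  size  (8B, 8-aligned); sizeof = 32, alignof = 8
0..8  h  (8B, 8-aligned)
8..16  b  (8B, 8-aligned)
16..17  m13  (1B, 1-aligned)
17..20  -- padding (3B)
20..24  m6  (4B, 4-aligned)
24..25  m18  (1B, 1-aligned)
25..26  -- padding (1B)
26..28  m16  (2B, 2-aligned)
28..39  m20  (11B, 1-aligned)
39..40  -- padding (1B)
40..72  e  (32B, 8-aligned)
within Vec3: size at 24
40 + 24 = 64

64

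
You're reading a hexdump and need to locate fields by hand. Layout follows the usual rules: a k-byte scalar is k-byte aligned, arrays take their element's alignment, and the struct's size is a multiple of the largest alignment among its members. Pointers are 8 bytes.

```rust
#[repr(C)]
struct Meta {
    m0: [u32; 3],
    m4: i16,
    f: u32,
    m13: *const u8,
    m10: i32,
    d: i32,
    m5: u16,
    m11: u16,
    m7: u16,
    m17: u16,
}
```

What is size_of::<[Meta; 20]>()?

@0: m0 [12B, align 4] → 12
@12: m4 [2B, align 2] → 14
+2 pad (align 4)
@16: f [4B, align 4] → 20
+4 pad (align 8)
@24: m13 [8B, align 8] → 32
@32: m10 [4B, align 4] → 36
@36: d [4B, align 4] → 40
@40: m5 [2B, align 2] → 42
@42: m11 [2B, align 2] → 44
@44: m7 [2B, align 2] → 46
@46: m17 [2B, align 2] → 48
size 48, align 8
array of 20: 20 × 48 = 960

960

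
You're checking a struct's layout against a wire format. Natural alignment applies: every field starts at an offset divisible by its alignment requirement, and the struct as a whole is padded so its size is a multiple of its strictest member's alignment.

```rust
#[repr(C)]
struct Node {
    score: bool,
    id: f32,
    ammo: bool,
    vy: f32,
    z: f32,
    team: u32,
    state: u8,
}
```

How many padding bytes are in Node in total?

9

@0: score [1B, align 1] → 1
+3 pad (align 4)
@4: id [4B, align 4] → 8
@8: ammo [1B, align 1] → 9
+3 pad (align 4)
@12: vy [4B, align 4] → 16
@16: z [4B, align 4] → 20
@20: team [4B, align 4] → 24
@24: state [1B, align 1] → 25
+3 tail pad (align 4)
size 28, align 4
data bytes 19, size 28 → padding 9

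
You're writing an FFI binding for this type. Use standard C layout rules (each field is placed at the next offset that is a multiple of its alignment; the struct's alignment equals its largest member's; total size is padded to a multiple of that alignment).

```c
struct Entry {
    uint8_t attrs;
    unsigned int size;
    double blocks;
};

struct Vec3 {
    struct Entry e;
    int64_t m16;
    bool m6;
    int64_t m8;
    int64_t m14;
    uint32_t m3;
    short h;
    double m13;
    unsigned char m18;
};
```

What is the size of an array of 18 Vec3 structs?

Entry: @0: attrs [1B, align 1] → 1; +3 pad (align 4); @4: size [4B, align 4] → 8; @8: blocks [8B, align 8] → 16; size 16, align 8
@0: e [16B, align 8] → 16
@16: m16 [8B, align 8] → 24
@24: m6 [1B, align 1] → 25
+7 pad (align 8)
@32: m8 [8B, align 8] → 40
@40: m14 [8B, align 8] → 48
@48: m3 [4B, align 4] → 52
@52: h [2B, align 2] → 54
+2 pad (align 8)
@56: m13 [8B, align 8] → 64
@64: m18 [1B, align 1] → 65
+7 tail pad (align 8)
size 72, align 8
array of 18: 18 × 72 = 1296

1296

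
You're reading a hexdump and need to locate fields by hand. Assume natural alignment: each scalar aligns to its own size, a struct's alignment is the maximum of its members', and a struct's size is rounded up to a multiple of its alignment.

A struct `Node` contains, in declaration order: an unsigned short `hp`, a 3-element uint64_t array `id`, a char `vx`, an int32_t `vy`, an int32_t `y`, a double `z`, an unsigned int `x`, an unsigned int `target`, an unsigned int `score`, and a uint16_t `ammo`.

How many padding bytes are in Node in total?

hp at 0 (size 2, align 2) → ends 2
pad 6 to align 8 for id
id at 8 (size 24, align 8) → ends 32
vx at 32 (size 1, align 1) → ends 33
pad 3 to align 4 for vy
vy at 36 (size 4, align 4) → ends 40
y at 40 (size 4, align 4) → ends 44
pad 4 to align 8 for z
z at 48 (size 8, align 8) → ends 56
x at 56 (size 4, align 4) → ends 60
target at 60 (size 4, align 4) → ends 64
score at 64 (size 4, align 4) → ends 68
ammo at 68 (size 2, align 2) → ends 70
tail pad 2 to reach multiple of 8
total 72 bytes, alignment 8
data bytes 57, size 72 → padding 15

15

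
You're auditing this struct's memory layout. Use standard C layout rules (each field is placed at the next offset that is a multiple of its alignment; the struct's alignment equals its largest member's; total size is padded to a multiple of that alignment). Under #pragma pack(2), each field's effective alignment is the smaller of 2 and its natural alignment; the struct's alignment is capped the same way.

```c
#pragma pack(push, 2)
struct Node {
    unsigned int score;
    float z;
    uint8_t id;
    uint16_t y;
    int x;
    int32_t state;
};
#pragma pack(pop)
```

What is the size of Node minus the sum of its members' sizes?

1

score at 0 (size 4, align 2) → ends 4
z at 4 (size 4, align 2) → ends 8
id at 8 (size 1, align 1) → ends 9
pad 1 to align 2 for y
y at 10 (size 2, align 2) → ends 12
x at 12 (size 4, align 2) → ends 16
state at 16 (size 4, align 2) → ends 20
total 20 bytes, alignment 2
data bytes 19, size 20 → padding 1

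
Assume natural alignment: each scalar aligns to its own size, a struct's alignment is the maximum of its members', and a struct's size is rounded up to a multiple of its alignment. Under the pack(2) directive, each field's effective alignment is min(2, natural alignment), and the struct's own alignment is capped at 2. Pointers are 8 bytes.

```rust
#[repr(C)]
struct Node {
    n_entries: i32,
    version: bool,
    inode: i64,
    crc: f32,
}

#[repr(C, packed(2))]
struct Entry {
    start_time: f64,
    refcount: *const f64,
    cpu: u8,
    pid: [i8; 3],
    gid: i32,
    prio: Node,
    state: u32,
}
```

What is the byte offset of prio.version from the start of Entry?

Node: @0: n_entries [4B, align 4] → 4; @4: version [1B, align 1] → 5; +3 pad (align 8); @8: inode [8B, align 8] → 16; @16: crc [4B, align 4] → 20; +4 tail pad (align 8); size 24, align 8
@0: start_time [8B, align 2] → 8
@8: refcount [8B, align 2] → 16
@16: cpu [1B, align 1] → 17
@17: pid [3B, align 1] → 20
@20: gid [4B, align 2] → 24
@24: prio [24B, align 2] → 48
within Node: version at 4
24 + 4 = 28

28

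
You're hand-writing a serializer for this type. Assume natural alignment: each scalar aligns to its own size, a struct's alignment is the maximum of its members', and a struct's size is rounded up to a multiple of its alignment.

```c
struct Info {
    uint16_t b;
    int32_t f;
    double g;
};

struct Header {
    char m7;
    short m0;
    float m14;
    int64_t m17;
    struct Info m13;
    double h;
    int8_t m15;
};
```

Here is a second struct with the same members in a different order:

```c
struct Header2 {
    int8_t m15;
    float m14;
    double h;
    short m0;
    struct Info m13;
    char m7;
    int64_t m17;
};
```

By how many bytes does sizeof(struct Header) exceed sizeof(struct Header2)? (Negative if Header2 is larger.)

-8

Info: 0..2  b  (2B, 2-aligned); 2..4  -- padding (2B); 4..8  f  (4B, 4-aligned); 8..16  g  (8B, 8-aligned); sizeof = 16, alignof = 8
0..1  m7  (1B, 1-aligned)
1..2  -- padding (1B)
2..4  m0  (2B, 2-aligned)
4..8  m14  (4B, 4-aligned)
8..16  m17  (8B, 8-aligned)
16..32  m13  (16B, 8-aligned)
32..40  h  (8B, 8-aligned)
40..41  m15  (1B, 1-aligned)
41..48  -- tail padding (7B)
sizeof = 48, alignof = 8
— Header2 —
0..1  m15  (1B, 1-aligned)
1..4  -- padding (3B)
4..8  m14  (4B, 4-aligned)
8..16  h  (8B, 8-aligned)
16..18  m0  (2B, 2-aligned)
18..24  -- padding (6B)
24..40  m13  (16B, 8-aligned)
40..41  m7  (1B, 1-aligned)
41..48  -- padding (7B)
48..56  m17  (8B, 8-aligned)
sizeof = 56, alignof = 8
48 − 56 = -8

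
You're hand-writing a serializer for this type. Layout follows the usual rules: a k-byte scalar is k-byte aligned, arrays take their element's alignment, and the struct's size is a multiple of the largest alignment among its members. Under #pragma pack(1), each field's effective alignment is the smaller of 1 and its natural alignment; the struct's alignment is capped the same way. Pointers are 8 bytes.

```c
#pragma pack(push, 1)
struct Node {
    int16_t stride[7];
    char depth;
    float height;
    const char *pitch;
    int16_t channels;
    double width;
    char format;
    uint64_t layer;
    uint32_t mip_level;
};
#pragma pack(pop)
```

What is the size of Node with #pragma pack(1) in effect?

0..14  stride  (14B, 1-aligned)
14..15  depth  (1B, 1-aligned)
15..19  height  (4B, 1-aligned)
19..27  pitch  (8B, 1-aligned)
27..29  channels  (2B, 1-aligned)
29..37  width  (8B, 1-aligned)
37..38  format  (1B, 1-aligned)
38..46  layer  (8B, 1-aligned)
46..50  mip_level  (4B, 1-aligned)
sizeof = 50, alignof = 1

50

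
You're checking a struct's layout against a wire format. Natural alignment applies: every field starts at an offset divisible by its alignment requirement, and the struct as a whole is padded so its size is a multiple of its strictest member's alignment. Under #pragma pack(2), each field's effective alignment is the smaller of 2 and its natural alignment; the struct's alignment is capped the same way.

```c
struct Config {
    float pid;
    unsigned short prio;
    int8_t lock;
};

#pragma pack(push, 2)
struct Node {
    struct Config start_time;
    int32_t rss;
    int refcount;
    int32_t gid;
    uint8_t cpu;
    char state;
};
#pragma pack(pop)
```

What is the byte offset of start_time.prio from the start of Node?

Config: pid at 0 (size 4, align 4) → ends 4; prio at 4 (size 2, align 2) → ends 6; lock at 6 (size 1, align 1) → ends 7; tail pad 1 to reach multiple of 4; total 8 bytes, alignment 4
start_time at 0 (size 8, align 2) → ends 8
within Config: prio at 4
0 + 4 = 4

4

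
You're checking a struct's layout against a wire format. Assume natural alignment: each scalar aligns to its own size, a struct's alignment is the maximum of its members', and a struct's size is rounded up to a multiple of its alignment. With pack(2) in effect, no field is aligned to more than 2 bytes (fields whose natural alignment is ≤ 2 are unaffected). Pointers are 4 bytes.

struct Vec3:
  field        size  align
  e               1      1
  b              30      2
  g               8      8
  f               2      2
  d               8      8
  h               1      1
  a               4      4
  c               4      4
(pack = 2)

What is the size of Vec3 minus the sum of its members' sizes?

2

@0: e [1B, align 1] → 1
+1 pad (align 2)
@2: b [30B, align 2] → 32
@32: g [8B, align 2] → 40
@40: f [2B, align 2] → 42
@42: d [8B, align 2] → 50
@50: h [1B, align 1] → 51
+1 pad (align 2)
@52: a [4B, align 2] → 56
@56: c [4B, align 2] → 60
size 60, align 2
data bytes 58, size 60 → padding 2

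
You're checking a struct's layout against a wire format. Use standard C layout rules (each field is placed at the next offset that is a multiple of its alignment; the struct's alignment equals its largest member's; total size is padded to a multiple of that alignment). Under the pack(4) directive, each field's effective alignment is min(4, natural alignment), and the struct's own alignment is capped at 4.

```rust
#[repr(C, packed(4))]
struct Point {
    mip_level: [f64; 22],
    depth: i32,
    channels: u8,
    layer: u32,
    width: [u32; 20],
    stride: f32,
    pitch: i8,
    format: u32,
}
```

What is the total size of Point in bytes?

280 bytes

0..176  mip_level  (176B, 4-aligned)
176..180  depth  (4B, 4-aligned)
180..181  channels  (1B, 1-aligned)
181..184  -- padding (3B)
184..188  layer  (4B, 4-aligned)
188..268  width  (80B, 4-aligned)
268..272  stride  (4B, 4-aligned)
272..273  pitch  (1B, 1-aligned)
273..276  -- padding (3B)
276..280  format  (4B, 4-aligned)
sizeof = 280, alignof = 4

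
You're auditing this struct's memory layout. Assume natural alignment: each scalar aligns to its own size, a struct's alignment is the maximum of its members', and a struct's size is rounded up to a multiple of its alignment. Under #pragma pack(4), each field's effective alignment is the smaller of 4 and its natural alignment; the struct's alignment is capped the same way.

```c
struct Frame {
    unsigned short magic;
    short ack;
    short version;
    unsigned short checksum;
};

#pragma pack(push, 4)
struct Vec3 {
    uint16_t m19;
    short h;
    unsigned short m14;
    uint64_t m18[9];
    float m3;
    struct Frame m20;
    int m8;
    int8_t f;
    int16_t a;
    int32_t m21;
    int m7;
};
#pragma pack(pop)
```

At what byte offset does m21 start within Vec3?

Frame: @0: magic [2B, align 2] → 2; @2: ack [2B, align 2] → 4; @4: version [2B, align 2] → 6; @6: checksum [2B, align 2] → 8; size 8, align 2
@0: m19 [2B, align 2] → 2
@2: h [2B, align 2] → 4
@4: m14 [2B, align 2] → 6
+2 pad (align 4)
@8: m18 [72B, align 4] → 80
@80: m3 [4B, align 4] → 84
@84: m20 [8B, align 2] → 92
@92: m8 [4B, align 4] → 96
@96: f [1B, align 1] → 97
+1 pad (align 2)
@98: a [2B, align 2] → 100
@100: m21 [4B, align 4] → 104

100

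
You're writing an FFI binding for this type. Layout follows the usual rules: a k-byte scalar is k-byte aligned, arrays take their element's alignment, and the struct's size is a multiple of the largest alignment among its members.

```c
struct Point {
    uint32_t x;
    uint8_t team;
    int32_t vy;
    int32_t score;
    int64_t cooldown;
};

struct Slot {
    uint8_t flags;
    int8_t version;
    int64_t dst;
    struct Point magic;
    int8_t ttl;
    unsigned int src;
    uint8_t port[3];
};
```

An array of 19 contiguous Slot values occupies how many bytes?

1064

Point: x at 0 (size 4, align 4) → ends 4; team at 4 (size 1, align 1) → ends 5; pad 3 to align 4 for vy; vy at 8 (size 4, align 4) → ends 12; score at 12 (size 4, align 4) → ends 16; cooldown at 16 (size 8, align 8) → ends 24; total 24 bytes, alignment 8
flags at 0 (size 1, align 1) → ends 1
version at 1 (size 1, align 1) → ends 2
pad 6 to align 8 for dst
dst at 8 (size 8, align 8) → ends 16
magic at 16 (size 24, align 8) → ends 40
ttl at 40 (size 1, align 1) → ends 41
pad 3 to align 4 for src
src at 44 (size 4, align 4) → ends 48
port at 48 (size 3, align 1) → ends 51
tail pad 5 to reach multiple of 8
total 56 bytes, alignment 8
array of 19: 19 × 56 = 1064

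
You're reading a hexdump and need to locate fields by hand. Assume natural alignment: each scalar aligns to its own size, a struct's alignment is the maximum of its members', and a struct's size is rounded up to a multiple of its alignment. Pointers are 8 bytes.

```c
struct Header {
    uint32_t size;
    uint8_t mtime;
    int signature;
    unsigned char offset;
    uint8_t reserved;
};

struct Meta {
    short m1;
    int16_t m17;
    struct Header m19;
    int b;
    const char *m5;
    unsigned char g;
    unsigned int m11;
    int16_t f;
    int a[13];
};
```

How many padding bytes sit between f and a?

2

Header: 0..4  size  (4B, 4-aligned); 4..5  mtime  (1B, 1-aligned); 5..8  -- padding (3B); 8..12  signature  (4B, 4-aligned); 12..13  offset  (1B, 1-aligned); 13..14  reserved  (1B, 1-aligned); 14..16  -- tail padding (2B); sizeof = 16, alignof = 4
0..2  m1  (2B, 2-aligned)
2..4  m17  (2B, 2-aligned)
4..20  m19  (16B, 4-aligned)
20..24  b  (4B, 4-aligned)
24..32  m5  (8B, 8-aligned)
32..33  g  (1B, 1-aligned)
33..36  -- padding (3B)
36..40  m11  (4B, 4-aligned)
40..42  f  (2B, 2-aligned)
42..44  -- padding (2B)
44..96  a  (52B, 4-aligned)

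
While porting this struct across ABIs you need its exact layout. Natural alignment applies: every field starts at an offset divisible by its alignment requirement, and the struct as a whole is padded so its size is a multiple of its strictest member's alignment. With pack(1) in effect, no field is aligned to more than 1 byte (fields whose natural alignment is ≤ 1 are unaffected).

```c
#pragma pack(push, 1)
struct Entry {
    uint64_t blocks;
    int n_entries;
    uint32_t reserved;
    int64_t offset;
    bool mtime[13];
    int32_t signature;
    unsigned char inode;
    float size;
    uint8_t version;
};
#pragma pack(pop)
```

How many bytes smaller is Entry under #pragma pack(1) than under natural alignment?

natural layout:
  @0: blocks [8B, align 8] → 8
  @8: n_entries [4B, align 4] → 12
  @12: reserved [4B, align 4] → 16
  @16: offset [8B, align 8] → 24
  @24: mtime [13B, align 1] → 37
  +3 pad (align 4)
  @40: signature [4B, align 4] → 44
  @44: inode [1B, align 1] → 45
  +3 pad (align 4)
  @48: size [4B, align 4] → 52
  @52: version [1B, align 1] → 53
  +3 tail pad (align 8)
  size 56, align 8
packed(1) layout:
  @0: blocks [8B, align 1] → 8
  @8: n_entries [4B, align 1] → 12
  @12: reserved [4B, align 1] → 16
  @16: offset [8B, align 1] → 24
  @24: mtime [13B, align 1] → 37
  @37: signature [4B, align 1] → 41
  @41: inode [1B, align 1] → 42
  @42: size [4B, align 1] → 46
  @46: version [1B, align 1] → 47
  size 47, align 1
56 − 47 = 9

9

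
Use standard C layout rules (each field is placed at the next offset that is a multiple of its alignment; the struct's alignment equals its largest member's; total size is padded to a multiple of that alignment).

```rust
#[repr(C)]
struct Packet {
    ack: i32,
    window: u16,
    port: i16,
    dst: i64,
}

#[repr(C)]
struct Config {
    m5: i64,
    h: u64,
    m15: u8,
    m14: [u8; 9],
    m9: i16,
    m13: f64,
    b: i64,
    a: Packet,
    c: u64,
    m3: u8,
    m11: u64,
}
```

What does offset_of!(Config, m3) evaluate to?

Packet: 0..4  ack  (4B, 4-aligned); 4..6  window  (2B, 2-aligned); 6..8  port  (2B, 2-aligned); 8..16  dst  (8B, 8-aligned); sizeof = 16, alignof = 8
0..8  m5  (8B, 8-aligned)
8..16  h  (8B, 8-aligned)
16..17  m15  (1B, 1-aligned)
17..26  m14  (9B, 1-aligned)
26..28  m9  (2B, 2-aligned)
28..32  -- padding (4B)
32..40  m13  (8B, 8-aligned)
40..48  b  (8B, 8-aligned)
48..64  a  (16B, 8-aligned)
64..72  c  (8B, 8-aligned)
72..73  m3  (1B, 1-aligned)

72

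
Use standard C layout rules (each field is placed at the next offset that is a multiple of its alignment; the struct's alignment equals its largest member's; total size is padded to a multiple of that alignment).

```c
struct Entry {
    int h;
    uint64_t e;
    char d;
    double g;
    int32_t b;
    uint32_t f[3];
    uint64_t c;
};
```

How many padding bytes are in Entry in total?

11

@0: h [4B, align 4] → 4
+4 pad (align 8)
@8: e [8B, align 8] → 16
@16: d [1B, align 1] → 17
+7 pad (align 8)
@24: g [8B, align 8] → 32
@32: b [4B, align 4] → 36
@36: f [12B, align 4] → 48
@48: c [8B, align 8] → 56
size 56, align 8
data bytes 45, size 56 → padding 11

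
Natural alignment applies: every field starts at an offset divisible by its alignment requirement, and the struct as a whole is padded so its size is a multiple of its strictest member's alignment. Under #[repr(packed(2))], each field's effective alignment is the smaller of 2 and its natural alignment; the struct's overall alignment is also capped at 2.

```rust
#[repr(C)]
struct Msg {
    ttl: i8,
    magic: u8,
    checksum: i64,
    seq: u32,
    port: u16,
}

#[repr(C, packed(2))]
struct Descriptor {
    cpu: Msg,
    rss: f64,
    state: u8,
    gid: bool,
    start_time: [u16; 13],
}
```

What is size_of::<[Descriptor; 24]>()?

Msg: @0: ttl [1B, align 1] → 1; @1: magic [1B, align 1] → 2; +6 pad (align 8); @8: checksum [8B, align 8] → 16; @16: seq [4B, align 4] → 20; @20: port [2B, align 2] → 22; +2 tail pad (align 8); size 24, align 8
@0: cpu [24B, align 2] → 24
@24: rss [8B, align 2] → 32
@32: state [1B, align 1] → 33
@33: gid [1B, align 1] → 34
@34: start_time [26B, align 2] → 60
size 60, align 2
array of 24: 24 × 60 = 1440

1440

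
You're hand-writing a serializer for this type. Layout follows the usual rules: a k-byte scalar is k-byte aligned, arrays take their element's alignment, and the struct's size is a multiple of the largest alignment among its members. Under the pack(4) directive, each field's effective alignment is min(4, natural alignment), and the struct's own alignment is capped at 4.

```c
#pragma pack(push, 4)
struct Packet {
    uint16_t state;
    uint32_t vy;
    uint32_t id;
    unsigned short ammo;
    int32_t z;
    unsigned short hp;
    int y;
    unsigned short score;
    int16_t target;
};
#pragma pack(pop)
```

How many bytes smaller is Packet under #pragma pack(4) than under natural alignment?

0

natural layout:
  state at 0 (size 2, align 2) → ends 2
  pad 2 to align 4 for vy
  vy at 4 (size 4, align 4) → ends 8
  id at 8 (size 4, align 4) → ends 12
  ammo at 12 (size 2, align 2) → ends 14
  pad 2 to align 4 for z
  z at 16 (size 4, align 4) → ends 20
  hp at 20 (size 2, align 2) → ends 22
  pad 2 to align 4 for y
  y at 24 (size 4, align 4) → ends 28
  score at 28 (size 2, align 2) → ends 30
  target at 30 (size 2, align 2) → ends 32
  total 32 bytes, alignment 4
packed(4) layout:
  state at 0 (size 2, align 2) → ends 2
  pad 2 to align 4 for vy
  vy at 4 (size 4, align 4) → ends 8
  id at 8 (size 4, align 4) → ends 12
  ammo at 12 (size 2, align 2) → ends 14
  pad 2 to align 4 for z
  z at 16 (size 4, align 4) → ends 20
  hp at 20 (size 2, align 2) → ends 22
  pad 2 to align 4 for y
  y at 24 (size 4, align 4) → ends 28
  score at 28 (size 2, align 2) → ends 30
  target at 30 (size 2, align 2) → ends 32
  total 32 bytes, alignment 4
32 − 32 = 0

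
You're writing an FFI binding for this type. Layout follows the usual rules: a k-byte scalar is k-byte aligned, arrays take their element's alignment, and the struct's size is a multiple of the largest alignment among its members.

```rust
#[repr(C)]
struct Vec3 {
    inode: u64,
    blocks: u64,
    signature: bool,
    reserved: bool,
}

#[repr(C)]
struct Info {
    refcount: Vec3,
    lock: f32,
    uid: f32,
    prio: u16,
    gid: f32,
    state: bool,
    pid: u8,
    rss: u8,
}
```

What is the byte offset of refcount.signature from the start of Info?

Vec3: inode at 0 (size 8, align 8) → ends 8; blocks at 8 (size 8, align 8) → ends 16; signature at 16 (size 1, align 1) → ends 17; reserved at 17 (size 1, align 1) → ends 18; tail pad 6 to reach multiple of 8; total 24 bytes, alignment 8
refcount at 0 (size 24, align 8) → ends 24
within Vec3: signature at 16
0 + 16 = 16

16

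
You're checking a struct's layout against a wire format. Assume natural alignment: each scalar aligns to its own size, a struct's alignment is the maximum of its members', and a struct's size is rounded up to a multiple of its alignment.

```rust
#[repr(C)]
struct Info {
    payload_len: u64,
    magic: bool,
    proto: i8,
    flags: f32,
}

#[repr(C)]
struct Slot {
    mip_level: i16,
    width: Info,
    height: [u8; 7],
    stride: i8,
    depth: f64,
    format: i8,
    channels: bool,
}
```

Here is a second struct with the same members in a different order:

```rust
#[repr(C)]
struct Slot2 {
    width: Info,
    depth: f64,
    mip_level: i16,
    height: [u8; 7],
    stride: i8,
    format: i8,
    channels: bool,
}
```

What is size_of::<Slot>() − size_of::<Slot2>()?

8

Info: 0..8  payload_len  (8B, 8-aligned); 8..9  magic  (1B, 1-aligned); 9..10  proto  (1B, 1-aligned); 10..12  -- padding (2B); 12..16  flags  (4B, 4-aligned); sizeof = 16, alignof = 8
0..2  mip_level  (2B, 2-aligned)
2..8  -- padding (6B)
8..24  width  (16B, 8-aligned)
24..31  height  (7B, 1-aligned)
31..32  stride  (1B, 1-aligned)
32..40  depth  (8B, 8-aligned)
40..41  format  (1B, 1-aligned)
41..42  channels  (1B, 1-aligned)
42..48  -- tail padding (6B)
sizeof = 48, alignof = 8
— Slot2 —
0..16  width  (16B, 8-aligned)
16..24  depth  (8B, 8-aligned)
24..26  mip_level  (2B, 2-aligned)
26..33  height  (7B, 1-aligned)
33..34  stride  (1B, 1-aligned)
34..35  format  (1B, 1-aligned)
35..36  channels  (1B, 1-aligned)
36..40  -- tail padding (4B)
sizeof = 40, alignof = 8
48 − 40 = 8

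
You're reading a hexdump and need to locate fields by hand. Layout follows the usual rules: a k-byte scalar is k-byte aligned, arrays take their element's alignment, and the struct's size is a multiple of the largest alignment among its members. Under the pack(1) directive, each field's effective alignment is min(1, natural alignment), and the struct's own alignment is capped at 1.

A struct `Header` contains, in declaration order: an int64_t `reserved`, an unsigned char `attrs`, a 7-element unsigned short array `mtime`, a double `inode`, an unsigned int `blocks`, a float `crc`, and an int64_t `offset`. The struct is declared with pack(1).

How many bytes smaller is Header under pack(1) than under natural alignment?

1

natural layout:
  reserved at 0 (size 8, align 8) → ends 8
  attrs at 8 (size 1, align 1) → ends 9
  pad 1 to align 2 for mtime
  mtime at 10 (size 14, align 2) → ends 24
  inode at 24 (size 8, align 8) → ends 32
  blocks at 32 (size 4, align 4) → ends 36
  crc at 36 (size 4, align 4) → ends 40
  offset at 40 (size 8, align 8) → ends 48
  total 48 bytes, alignment 8
packed(1) layout:
  reserved at 0 (size 8, align 1) → ends 8
  attrs at 8 (size 1, align 1) → ends 9
  mtime at 9 (size 14, align 1) → ends 23
  inode at 23 (size 8, align 1) → ends 31
  blocks at 31 (size 4, align 1) → ends 35
  crc at 35 (size 4, align 1) → ends 39
  offset at 39 (size 8, align 1) → ends 47
  total 47 bytes, alignment 1
48 − 47 = 1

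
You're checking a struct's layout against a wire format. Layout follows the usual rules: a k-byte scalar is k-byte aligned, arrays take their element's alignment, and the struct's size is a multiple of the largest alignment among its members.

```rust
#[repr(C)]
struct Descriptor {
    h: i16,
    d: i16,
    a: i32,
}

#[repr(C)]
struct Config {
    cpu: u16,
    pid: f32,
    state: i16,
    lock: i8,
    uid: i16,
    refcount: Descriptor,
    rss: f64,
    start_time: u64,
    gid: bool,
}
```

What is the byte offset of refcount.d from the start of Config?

Descriptor: h at 0 (size 2, align 2) → ends 2; d at 2 (size 2, align 2) → ends 4; a at 4 (size 4, align 4) → ends 8; total 8 bytes, alignment 4
cpu at 0 (size 2, align 2) → ends 2
pad 2 to align 4 for pid
pid at 4 (size 4, align 4) → ends 8
state at 8 (size 2, align 2) → ends 10
lock at 10 (size 1, align 1) → ends 11
pad 1 to align 2 for uid
uid at 12 (size 2, align 2) → ends 14
pad 2 to align 4 for refcount
refcount at 16 (size 8, align 4) → ends 24
within Descriptor: d at 2
16 + 2 = 18

18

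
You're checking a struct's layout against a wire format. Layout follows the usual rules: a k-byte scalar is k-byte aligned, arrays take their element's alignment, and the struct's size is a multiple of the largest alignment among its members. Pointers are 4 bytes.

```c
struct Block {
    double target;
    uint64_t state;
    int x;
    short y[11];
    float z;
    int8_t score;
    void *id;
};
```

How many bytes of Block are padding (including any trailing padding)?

@0: target [8B, align 8] → 8
@8: state [8B, align 8] → 16
@16: x [4B, align 4] → 20
@20: y [22B, align 2] → 42
+2 pad (align 4)
@44: z [4B, align 4] → 48
@48: score [1B, align 1] → 49
+3 pad (align 4)
@52: id [4B, align 4] → 56
size 56, align 8
data bytes 51, size 56 → padding 5

5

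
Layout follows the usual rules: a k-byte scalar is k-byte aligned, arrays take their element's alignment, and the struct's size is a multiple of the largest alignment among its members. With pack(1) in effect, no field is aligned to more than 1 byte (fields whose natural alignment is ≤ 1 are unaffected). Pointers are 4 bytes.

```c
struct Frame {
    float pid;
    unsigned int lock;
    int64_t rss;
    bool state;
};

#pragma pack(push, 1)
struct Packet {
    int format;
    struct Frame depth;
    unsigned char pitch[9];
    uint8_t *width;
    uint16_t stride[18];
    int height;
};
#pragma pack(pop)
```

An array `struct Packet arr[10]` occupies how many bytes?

810

Frame: pid at 0 (size 4, align 4) → ends 4; lock at 4 (size 4, align 4) → ends 8; rss at 8 (size 8, align 8) → ends 16; state at 16 (size 1, align 1) → ends 17; tail pad 7 to reach multiple of 8; total 24 bytes, alignment 8
format at 0 (size 4, align 1) → ends 4
depth at 4 (size 24, align 1) → ends 28
pitch at 28 (size 9, align 1) → ends 37
width at 37 (size 4, align 1) → ends 41
stride at 41 (size 36, align 1) → ends 77
height at 77 (size 4, align 1) → ends 81
total 81 bytes, alignment 1
array of 10: 10 × 81 = 810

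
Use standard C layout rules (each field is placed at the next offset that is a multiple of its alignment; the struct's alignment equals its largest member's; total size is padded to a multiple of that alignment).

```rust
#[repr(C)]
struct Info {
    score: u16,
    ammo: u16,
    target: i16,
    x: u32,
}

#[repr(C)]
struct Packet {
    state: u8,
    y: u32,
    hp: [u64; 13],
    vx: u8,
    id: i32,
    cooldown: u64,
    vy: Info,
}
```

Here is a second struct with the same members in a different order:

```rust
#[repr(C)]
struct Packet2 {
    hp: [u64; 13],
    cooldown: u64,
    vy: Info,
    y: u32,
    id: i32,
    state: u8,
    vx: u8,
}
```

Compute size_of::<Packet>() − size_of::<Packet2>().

Info: 0..2  score  (2B, 2-aligned); 2..4  ammo  (2B, 2-aligned); 4..6  target  (2B, 2-aligned); 6..8  -- padding (2B); 8..12  x  (4B, 4-aligned); sizeof = 12, alignof = 4
0..1  state  (1B, 1-aligned)
1..4  -- padding (3B)
4..8  y  (4B, 4-aligned)
8..112  hp  (104B, 8-aligned)
112..113  vx  (1B, 1-aligned)
113..116  -- padding (3B)
116..120  id  (4B, 4-aligned)
120..128  cooldown  (8B, 8-aligned)
128..140  vy  (12B, 4-aligned)
140..144  -- tail padding (4B)
sizeof = 144, alignof = 8
— Packet2 —
0..104  hp  (104B, 8-aligned)
104..112  cooldown  (8B, 8-aligned)
112..124  vy  (12B, 4-aligned)
124..128  y  (4B, 4-aligned)
128..132  id  (4B, 4-aligned)
132..133  state  (1B, 1-aligned)
133..134  vx  (1B, 1-aligned)
134..136  -- tail padding (2B)
sizeof = 136, alignof = 8
144 − 136 = 8

8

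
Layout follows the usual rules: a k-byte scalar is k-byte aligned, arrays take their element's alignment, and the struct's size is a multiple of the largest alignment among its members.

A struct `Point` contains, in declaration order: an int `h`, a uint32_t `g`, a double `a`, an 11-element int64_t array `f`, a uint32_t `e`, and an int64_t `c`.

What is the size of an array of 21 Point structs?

@0: h [4B, align 4] → 4
@4: g [4B, align 4] → 8
@8: a [8B, align 8] → 16
@16: f [88B, align 8] → 104
@104: e [4B, align 4] → 108
+4 pad (align 8)
@112: c [8B, align 8] → 120
size 120, align 8
array of 21: 21 × 120 = 2520

2520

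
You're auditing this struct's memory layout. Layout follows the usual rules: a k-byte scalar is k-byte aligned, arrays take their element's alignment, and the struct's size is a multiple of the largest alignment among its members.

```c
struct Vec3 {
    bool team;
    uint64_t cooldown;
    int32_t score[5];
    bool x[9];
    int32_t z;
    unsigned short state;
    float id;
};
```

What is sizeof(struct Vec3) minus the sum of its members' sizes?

16

0..1  team  (1B, 1-aligned)
1..8  -- padding (7B)
8..16  cooldown  (8B, 8-aligned)
16..36  score  (20B, 4-aligned)
36..45  x  (9B, 1-aligned)
45..48  -- padding (3B)
48..52  z  (4B, 4-aligned)
52..54  state  (2B, 2-aligned)
54..56  -- padding (2B)
56..60  id  (4B, 4-aligned)
60..64  -- tail padding (4B)
sizeof = 64, alignof = 8
data bytes 48, size 64 → padding 16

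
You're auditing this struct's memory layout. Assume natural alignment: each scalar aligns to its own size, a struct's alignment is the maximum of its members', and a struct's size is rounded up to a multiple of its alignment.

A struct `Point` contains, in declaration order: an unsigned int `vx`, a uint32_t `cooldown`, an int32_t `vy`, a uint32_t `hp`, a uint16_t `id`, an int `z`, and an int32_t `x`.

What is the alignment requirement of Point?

member alignments: vx=4, cooldown=4, vy=4, hp=4, id=2, z=4, x=4
max = 4

4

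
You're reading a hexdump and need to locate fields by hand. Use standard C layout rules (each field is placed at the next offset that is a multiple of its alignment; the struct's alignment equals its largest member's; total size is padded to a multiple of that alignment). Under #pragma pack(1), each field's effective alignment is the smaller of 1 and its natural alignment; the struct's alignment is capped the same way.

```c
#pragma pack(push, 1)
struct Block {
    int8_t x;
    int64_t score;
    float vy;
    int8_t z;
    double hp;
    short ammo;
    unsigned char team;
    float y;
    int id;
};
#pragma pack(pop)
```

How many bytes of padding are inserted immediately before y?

0

x at 0 (size 1, align 1) → ends 1
score at 1 (size 8, align 1) → ends 9
vy at 9 (size 4, align 1) → ends 13
z at 13 (size 1, align 1) → ends 14
hp at 14 (size 8, align 1) → ends 22
ammo at 22 (size 2, align 1) → ends 24
team at 24 (size 1, align 1) → ends 25
y at 25 (size 4, align 1) → ends 29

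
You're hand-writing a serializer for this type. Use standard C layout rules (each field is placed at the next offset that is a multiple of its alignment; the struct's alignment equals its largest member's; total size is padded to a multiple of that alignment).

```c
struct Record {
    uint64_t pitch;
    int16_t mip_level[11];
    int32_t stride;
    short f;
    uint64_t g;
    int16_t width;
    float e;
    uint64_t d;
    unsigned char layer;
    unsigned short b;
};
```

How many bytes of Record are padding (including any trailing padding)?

11

pitch at 0 (size 8, align 8) → ends 8
mip_level at 8 (size 22, align 2) → ends 30
pad 2 to align 4 for stride
stride at 32 (size 4, align 4) → ends 36
f at 36 (size 2, align 2) → ends 38
pad 2 to align 8 for g
g at 40 (size 8, align 8) → ends 48
width at 48 (size 2, align 2) → ends 50
pad 2 to align 4 for e
e at 52 (size 4, align 4) → ends 56
d at 56 (size 8, align 8) → ends 64
layer at 64 (size 1, align 1) → ends 65
pad 1 to align 2 for b
b at 66 (size 2, align 2) → ends 68
tail pad 4 to reach multiple of 8
total 72 bytes, alignment 8
data bytes 61, size 72 → padding 11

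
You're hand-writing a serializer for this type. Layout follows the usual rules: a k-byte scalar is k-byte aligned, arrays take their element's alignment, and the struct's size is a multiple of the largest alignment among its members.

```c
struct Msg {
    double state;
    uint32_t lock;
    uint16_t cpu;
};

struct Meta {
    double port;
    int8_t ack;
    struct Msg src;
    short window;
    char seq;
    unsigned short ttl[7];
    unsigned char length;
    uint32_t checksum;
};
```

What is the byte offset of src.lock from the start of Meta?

24

Msg: 0..8  state  (8B, 8-aligned); 8..12  lock  (4B, 4-aligned); 12..14  cpu  (2B, 2-aligned); 14..16  -- tail padding (2B); sizeof = 16, alignof = 8
0..8  port  (8B, 8-aligned)
8..9  ack  (1B, 1-aligned)
9..16  -- padding (7B)
16..32  src  (16B, 8-aligned)
within Msg: lock at 8
16 + 8 = 24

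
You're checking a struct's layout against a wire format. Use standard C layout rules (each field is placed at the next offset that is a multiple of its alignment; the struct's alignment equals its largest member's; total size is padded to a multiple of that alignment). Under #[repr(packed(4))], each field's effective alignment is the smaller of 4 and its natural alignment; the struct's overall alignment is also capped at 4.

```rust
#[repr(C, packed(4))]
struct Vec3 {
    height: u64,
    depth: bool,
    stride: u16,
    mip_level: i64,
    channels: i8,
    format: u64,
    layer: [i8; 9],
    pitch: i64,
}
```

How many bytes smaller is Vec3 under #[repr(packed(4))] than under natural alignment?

natural layout:
  0..8  height  (8B, 8-aligned)
  8..9  depth  (1B, 1-aligned)
  9..10  -- padding (1B)
  10..12  stride  (2B, 2-aligned)
  12..16  -- padding (4B)
  16..24  mip_level  (8B, 8-aligned)
  24..25  channels  (1B, 1-aligned)
  25..32  -- padding (7B)
  32..40  format  (8B, 8-aligned)
  40..49  layer  (9B, 1-aligned)
  49..56  -- padding (7B)
  56..64  pitch  (8B, 8-aligned)
  sizeof = 64, alignof = 8
packed(4) layout:
  0..8  height  (8B, 4-aligned)
  8..9  depth  (1B, 1-aligned)
  9..10  -- padding (1B)
  10..12  stride  (2B, 2-aligned)
  12..20  mip_level  (8B, 4-aligned)
  20..21  channels  (1B, 1-aligned)
  21..24  -- padding (3B)
  24..32  format  (8B, 4-aligned)
  32..41  layer  (9B, 1-aligned)
  41..44  -- padding (3B)
  44..52  pitch  (8B, 4-aligned)
  sizeof = 52, alignof = 4
64 − 52 = 12

12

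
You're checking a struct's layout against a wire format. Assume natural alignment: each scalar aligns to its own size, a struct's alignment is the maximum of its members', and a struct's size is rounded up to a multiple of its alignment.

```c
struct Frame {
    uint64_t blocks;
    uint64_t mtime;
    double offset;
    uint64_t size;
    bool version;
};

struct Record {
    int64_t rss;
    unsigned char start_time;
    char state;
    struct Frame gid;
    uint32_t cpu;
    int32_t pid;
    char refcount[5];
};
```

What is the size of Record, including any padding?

Frame: blocks at 0 (size 8, align 8) → ends 8; mtime at 8 (size 8, align 8) → ends 16; offset at 16 (size 8, align 8) → ends 24; size at 24 (size 8, align 8) → ends 32; version at 32 (size 1, align 1) → ends 33; tail pad 7 to reach multiple of 8; total 40 bytes, alignment 8
rss at 0 (size 8, align 8) → ends 8
start_time at 8 (size 1, align 1) → ends 9
state at 9 (size 1, align 1) → ends 10
pad 6 to align 8 for gid
gid at 16 (size 40, align 8) → ends 56
cpu at 56 (size 4, align 4) → ends 60
pid at 60 (size 4, align 4) → ends 64
refcount at 64 (size 5, align 1) → ends 69
tail pad 3 to reach multiple of 8
total 72 bytes, alignment 8

72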